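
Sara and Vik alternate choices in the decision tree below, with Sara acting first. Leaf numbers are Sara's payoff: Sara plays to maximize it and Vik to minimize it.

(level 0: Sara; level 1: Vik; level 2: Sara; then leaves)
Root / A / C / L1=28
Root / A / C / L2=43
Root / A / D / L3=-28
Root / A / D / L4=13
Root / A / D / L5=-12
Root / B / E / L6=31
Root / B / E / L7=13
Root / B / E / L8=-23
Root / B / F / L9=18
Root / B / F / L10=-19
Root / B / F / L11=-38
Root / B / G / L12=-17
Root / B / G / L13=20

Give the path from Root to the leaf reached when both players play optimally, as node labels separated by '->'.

Root -> B -> F -> L9

C (Sara): max(28, 43) = 43
D (Sara): max(-28, 13, -12) = 13
A (Vik): min(43, 13) = 13
E (Sara): max(31, 13, -23) = 31
F (Sara): max(18, -19, -38) = 18
G (Sara): max(-17, 20) = 20
B (Vik): min(31, 18, 20) = 18
Root (Sara): max(13, 18) = 18
At Root, Sara picks B (highest: 18).
At B, Vik picks F (lowest: 18).
At F, Sara picks L9 (highest: 18).
Terminal value 18.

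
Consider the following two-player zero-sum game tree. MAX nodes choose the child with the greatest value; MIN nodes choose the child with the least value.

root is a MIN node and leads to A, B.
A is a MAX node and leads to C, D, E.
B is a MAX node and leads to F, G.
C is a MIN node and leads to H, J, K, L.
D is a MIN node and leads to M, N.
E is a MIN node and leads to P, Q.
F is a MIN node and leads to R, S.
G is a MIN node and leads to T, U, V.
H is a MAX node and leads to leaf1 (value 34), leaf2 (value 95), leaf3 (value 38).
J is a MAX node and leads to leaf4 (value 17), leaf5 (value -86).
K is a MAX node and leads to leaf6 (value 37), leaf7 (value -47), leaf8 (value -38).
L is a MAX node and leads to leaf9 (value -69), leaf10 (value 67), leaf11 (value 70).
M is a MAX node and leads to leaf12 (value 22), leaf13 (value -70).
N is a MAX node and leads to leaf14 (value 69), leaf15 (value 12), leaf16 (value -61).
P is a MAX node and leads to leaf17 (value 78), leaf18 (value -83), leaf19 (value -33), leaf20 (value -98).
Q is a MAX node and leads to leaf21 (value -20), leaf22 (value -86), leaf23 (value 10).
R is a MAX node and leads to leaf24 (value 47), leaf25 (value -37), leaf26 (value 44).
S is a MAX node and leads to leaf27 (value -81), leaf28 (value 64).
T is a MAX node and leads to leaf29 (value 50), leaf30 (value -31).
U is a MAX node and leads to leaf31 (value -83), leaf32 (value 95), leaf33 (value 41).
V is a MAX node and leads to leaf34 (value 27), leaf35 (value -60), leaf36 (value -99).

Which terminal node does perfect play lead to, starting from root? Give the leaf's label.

H (MAX): max(34, 95, 38) = 95
J (MAX): max(17, -86) = 17
K (MAX): max(37, -47, -38) = 37
L (MAX): max(-69, 67, 70) = 70
C (MIN): min(95, 17, 37, 70) = 17
M (MAX): max(22, -70) = 22
N (MAX): max(69, 12, -61) = 69
D (MIN): min(22, 69) = 22
P (MAX): max(78, -83, -33, -98) = 78
Q (MAX): max(-20, -86, 10) = 10
E (MIN): min(78, 10) = 10
A (MAX): max(17, 22, 10) = 22
R (MAX): max(47, -37, 44) = 47
S (MAX): max(-81, 64) = 64
F (MIN): min(47, 64) = 47
T (MAX): max(50, -31) = 50
U (MAX): max(-83, 95, 41) = 95
V (MAX): max(27, -60, -99) = 27
G (MIN): min(50, 95, 27) = 27
B (MAX): max(47, 27) = 47
root (MIN): min(22, 47) = 22
At root, MIN picks A (lowest: 22).
At A, MAX picks D (highest: 22).
At D, MIN picks M (lowest: 22).
At M, MAX picks leaf12 (highest: 22).
Terminal value 22.

leaf12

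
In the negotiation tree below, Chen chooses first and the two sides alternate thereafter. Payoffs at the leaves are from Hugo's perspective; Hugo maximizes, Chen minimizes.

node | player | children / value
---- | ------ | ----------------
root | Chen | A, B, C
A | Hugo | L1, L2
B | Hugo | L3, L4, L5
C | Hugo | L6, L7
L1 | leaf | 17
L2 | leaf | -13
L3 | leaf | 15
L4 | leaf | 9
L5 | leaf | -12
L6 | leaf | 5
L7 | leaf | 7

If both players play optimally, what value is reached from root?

7

A (Hugo): max(17, -13) = 17
B (Hugo): max(15, 9, -12) = 15
C (Hugo): max(5, 7) = 7
root (Chen): min(17, 15, 7) = 7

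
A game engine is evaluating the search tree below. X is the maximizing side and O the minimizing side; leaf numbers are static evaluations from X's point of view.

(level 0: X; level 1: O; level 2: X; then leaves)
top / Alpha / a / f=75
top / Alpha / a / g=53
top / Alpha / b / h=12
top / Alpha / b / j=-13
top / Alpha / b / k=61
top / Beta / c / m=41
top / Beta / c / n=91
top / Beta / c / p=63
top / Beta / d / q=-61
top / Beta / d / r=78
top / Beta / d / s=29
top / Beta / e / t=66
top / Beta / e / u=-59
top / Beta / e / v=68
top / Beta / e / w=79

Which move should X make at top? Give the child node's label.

a (X): max(75, 53) = 75
b (X): max(12, -13, 61) = 61
Alpha (O): min(75, 61) = 61
c (X): max(41, 91, 63) = 91
d (X): max(-61, 78, 29) = 78
e (X): max(66, -59, 68, 79) = 79
Beta (O): min(91, 78, 79) = 78
top (X): max(61, 78) = 78
X at top wants the highest of {Alpha=61, Beta=78}, so chooses Beta.

Beta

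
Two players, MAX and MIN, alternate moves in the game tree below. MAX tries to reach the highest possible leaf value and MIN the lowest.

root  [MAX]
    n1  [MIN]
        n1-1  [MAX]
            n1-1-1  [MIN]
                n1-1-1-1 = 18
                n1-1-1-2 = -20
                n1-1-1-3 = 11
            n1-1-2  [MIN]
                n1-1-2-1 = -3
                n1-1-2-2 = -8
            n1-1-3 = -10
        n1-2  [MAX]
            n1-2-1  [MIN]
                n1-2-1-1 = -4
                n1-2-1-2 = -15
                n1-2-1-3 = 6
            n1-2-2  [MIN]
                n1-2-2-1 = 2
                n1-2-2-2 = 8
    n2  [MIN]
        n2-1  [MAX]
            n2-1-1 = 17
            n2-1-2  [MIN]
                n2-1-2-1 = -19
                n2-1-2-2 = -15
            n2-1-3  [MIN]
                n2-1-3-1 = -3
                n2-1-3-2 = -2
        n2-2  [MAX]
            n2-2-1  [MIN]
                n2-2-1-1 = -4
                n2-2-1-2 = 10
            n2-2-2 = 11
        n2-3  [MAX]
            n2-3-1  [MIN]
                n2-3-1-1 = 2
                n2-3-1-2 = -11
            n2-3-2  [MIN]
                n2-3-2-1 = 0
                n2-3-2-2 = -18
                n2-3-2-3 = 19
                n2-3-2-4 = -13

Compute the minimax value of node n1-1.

n1-1-1 (MIN): min(18, -20, 11) = -20
n1-1-2 (MIN): min(-3, -8) = -8
n1-1 (MAX): max(-20, -8, -10) = -8

-8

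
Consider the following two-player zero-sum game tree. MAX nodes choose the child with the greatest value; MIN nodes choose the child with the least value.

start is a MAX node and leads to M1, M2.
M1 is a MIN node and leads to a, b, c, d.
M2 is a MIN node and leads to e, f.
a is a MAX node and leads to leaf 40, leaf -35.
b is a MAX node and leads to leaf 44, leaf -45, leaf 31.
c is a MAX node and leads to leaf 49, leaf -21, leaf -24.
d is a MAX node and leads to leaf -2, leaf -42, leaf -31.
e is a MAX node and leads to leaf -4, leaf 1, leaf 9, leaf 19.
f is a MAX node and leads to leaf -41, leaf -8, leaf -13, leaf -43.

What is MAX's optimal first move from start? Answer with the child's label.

M1

a (MAX): max(40, -35) = 40
b (MAX): max(44, -45, 31) = 44
c (MAX): max(49, -21, -24) = 49
d (MAX): max(-2, -42, -31) = -2
M1 (MIN): min(40, 44, 49, -2) = -2
e (MAX): max(-4, 1, 9, 19) = 19
f (MAX): max(-41, -8, -13, -43) = -8
M2 (MIN): min(19, -8) = -8
start (MAX): max(-2, -8) = -2
MAX at start wants the highest of {M1=-2, M2=-8}, so chooses M1.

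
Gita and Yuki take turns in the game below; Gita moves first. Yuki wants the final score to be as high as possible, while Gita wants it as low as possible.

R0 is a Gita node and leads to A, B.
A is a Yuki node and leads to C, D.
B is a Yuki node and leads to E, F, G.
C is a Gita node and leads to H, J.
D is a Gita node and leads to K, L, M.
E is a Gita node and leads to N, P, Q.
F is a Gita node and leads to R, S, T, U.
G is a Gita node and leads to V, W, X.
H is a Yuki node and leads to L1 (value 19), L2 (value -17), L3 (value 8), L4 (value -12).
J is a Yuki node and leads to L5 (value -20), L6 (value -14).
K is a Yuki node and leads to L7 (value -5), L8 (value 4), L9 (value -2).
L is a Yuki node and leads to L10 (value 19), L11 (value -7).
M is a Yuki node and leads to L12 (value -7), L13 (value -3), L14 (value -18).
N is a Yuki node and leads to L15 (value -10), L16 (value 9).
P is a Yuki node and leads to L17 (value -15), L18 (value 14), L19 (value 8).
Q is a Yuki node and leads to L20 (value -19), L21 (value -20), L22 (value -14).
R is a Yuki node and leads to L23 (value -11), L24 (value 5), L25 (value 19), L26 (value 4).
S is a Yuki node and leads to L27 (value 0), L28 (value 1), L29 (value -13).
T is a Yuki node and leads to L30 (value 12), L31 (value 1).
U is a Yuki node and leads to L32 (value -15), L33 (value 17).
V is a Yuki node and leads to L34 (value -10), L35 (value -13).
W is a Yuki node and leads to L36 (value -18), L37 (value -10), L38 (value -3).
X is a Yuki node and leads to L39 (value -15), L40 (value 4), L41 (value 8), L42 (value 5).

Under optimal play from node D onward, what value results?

K (Yuki): max(-5, 4, -2) = 4
L (Yuki): max(19, -7) = 19
M (Yuki): max(-7, -3, -18) = -3
D (Gita): min(4, 19, -3) = -3

-3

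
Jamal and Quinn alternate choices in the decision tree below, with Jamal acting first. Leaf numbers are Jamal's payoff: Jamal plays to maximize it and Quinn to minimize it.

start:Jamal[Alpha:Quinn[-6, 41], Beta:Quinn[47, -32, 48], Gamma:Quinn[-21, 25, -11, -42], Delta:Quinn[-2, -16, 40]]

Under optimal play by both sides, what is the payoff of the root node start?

-6

Alpha (Quinn): min(-6, 41) = -6
Beta (Quinn): min(47, -32, 48) = -32
Gamma (Quinn): min(-21, 25, -11, -42) = -42
Delta (Quinn): min(-2, -16, 40) = -16
start (Jamal): max(-6, -32, -42, -16) = -6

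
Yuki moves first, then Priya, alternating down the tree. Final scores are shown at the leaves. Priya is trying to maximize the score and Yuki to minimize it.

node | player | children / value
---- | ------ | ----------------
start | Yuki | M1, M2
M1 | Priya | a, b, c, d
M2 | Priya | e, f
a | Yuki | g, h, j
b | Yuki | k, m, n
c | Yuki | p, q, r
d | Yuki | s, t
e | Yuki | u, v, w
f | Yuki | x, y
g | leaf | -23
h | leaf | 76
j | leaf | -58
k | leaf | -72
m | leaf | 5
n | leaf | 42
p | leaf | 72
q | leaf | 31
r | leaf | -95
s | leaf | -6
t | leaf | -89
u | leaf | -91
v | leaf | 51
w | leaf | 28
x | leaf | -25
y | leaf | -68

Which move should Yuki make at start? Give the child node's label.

a (Yuki): min(-23, 76, -58) = -58
b (Yuki): min(-72, 5, 42) = -72
c (Yuki): min(72, 31, -95) = -95
d (Yuki): min(-6, -89) = -89
M1 (Priya): max(-58, -72, -95, -89) = -58
e (Yuki): min(-91, 51, 28) = -91
f (Yuki): min(-25, -68) = -68
M2 (Priya): max(-91, -68) = -68
start (Yuki): min(-58, -68) = -68
Yuki at start wants the lowest of {M1=-58, M2=-68}, so chooses M2.

M2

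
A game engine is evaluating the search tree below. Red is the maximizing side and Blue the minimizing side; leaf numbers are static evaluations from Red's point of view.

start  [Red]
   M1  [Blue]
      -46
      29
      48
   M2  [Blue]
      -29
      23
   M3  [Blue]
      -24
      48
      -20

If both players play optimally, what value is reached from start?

M1 (Blue): min(-46, 29, 48) = -46
M2 (Blue): min(-29, 23) = -29
M3 (Blue): min(-24, 48, -20) = -24
start (Red): max(-46, -29, -24) = -24

-24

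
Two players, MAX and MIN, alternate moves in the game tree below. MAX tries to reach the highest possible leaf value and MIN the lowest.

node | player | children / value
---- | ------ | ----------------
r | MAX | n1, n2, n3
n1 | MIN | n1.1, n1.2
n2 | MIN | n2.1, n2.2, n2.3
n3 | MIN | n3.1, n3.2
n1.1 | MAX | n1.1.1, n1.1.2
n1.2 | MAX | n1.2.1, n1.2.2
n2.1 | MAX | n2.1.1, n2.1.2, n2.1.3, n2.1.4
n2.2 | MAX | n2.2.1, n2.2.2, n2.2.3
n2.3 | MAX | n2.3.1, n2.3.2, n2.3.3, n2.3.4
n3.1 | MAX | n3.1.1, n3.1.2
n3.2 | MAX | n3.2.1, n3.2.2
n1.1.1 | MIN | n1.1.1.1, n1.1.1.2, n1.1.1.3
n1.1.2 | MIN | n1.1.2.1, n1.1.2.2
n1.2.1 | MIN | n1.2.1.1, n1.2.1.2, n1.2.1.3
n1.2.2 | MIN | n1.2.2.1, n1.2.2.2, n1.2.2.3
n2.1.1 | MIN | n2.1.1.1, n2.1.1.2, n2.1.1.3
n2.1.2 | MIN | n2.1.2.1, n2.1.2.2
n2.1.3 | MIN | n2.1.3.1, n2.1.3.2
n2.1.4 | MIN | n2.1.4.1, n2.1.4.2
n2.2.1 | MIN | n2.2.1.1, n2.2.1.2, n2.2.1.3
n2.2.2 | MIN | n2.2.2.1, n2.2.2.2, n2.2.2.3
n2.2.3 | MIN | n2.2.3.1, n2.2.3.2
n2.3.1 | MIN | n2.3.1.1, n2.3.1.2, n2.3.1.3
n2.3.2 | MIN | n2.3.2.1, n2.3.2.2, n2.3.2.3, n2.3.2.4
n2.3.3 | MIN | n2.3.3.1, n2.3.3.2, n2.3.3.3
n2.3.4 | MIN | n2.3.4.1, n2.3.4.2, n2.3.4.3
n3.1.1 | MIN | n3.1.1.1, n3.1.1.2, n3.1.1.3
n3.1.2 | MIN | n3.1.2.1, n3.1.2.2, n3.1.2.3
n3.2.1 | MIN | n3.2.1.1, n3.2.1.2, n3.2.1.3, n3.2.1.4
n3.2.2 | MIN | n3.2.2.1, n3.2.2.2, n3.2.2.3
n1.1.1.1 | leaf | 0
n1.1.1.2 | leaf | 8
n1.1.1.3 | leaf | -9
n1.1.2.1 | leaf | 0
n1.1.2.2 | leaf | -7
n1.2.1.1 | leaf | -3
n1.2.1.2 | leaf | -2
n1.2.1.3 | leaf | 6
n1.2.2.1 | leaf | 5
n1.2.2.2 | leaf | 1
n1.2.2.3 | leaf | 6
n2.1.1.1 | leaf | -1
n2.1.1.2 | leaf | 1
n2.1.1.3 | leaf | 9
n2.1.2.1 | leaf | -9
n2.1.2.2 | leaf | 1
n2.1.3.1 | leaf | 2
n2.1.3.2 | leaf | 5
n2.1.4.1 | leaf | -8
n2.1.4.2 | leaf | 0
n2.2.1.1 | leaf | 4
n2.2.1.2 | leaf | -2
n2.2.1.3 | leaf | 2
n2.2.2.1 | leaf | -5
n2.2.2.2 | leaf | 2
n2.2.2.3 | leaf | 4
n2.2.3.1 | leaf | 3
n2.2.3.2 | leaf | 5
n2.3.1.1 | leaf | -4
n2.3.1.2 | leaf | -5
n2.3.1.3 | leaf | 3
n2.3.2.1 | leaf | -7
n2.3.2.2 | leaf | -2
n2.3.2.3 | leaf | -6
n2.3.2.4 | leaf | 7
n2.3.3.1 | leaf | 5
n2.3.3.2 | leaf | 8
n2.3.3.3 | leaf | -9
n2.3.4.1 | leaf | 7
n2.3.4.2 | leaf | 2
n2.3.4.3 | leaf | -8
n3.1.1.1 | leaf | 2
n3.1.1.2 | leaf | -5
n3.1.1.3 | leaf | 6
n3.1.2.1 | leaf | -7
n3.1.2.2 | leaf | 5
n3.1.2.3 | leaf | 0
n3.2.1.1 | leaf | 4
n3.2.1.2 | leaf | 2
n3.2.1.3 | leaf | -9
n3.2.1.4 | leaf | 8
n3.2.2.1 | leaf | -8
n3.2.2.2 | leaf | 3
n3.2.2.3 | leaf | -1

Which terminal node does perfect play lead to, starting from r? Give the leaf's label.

n2.3.1.2

n1.1.1 (MIN): min(0, 8, -9) = -9
n1.1.2 (MIN): min(0, -7) = -7
n1.1 (MAX): max(-9, -7) = -7
n1.2.1 (MIN): min(-3, -2, 6) = -3
n1.2.2 (MIN): min(5, 1, 6) = 1
n1.2 (MAX): max(-3, 1) = 1
n1 (MIN): min(-7, 1) = -7
n2.1.1 (MIN): min(-1, 1, 9) = -1
n2.1.2 (MIN): min(-9, 1) = -9
n2.1.3 (MIN): min(2, 5) = 2
n2.1.4 (MIN): min(-8, 0) = -8
n2.1 (MAX): max(-1, -9, 2, -8) = 2
n2.2.1 (MIN): min(4, -2, 2) = -2
n2.2.2 (MIN): min(-5, 2, 4) = -5
n2.2.3 (MIN): min(3, 5) = 3
n2.2 (MAX): max(-2, -5, 3) = 3
n2.3.1 (MIN): min(-4, -5, 3) = -5
n2.3.2 (MIN): min(-7, -2, -6, 7) = -7
n2.3.3 (MIN): min(5, 8, -9) = -9
n2.3.4 (MIN): min(7, 2, -8) = -8
n2.3 (MAX): max(-5, -7, -9, -8) = -5
n2 (MIN): min(2, 3, -5) = -5
n3.1.1 (MIN): min(2, -5, 6) = -5
n3.1.2 (MIN): min(-7, 5, 0) = -7
n3.1 (MAX): max(-5, -7) = -5
n3.2.1 (MIN): min(4, 2, -9, 8) = -9
n3.2.2 (MIN): min(-8, 3, -1) = -8
n3.2 (MAX): max(-9, -8) = -8
n3 (MIN): min(-5, -8) = -8
r (MAX): max(-7, -5, -8) = -5
At r, MAX picks n2 (highest: -5).
At n2, MIN picks n2.3 (lowest: -5).
At n2.3, MAX picks n2.3.1 (highest: -5).
At n2.3.1, MIN picks n2.3.1.2 (lowest: -5).
Terminal value -5.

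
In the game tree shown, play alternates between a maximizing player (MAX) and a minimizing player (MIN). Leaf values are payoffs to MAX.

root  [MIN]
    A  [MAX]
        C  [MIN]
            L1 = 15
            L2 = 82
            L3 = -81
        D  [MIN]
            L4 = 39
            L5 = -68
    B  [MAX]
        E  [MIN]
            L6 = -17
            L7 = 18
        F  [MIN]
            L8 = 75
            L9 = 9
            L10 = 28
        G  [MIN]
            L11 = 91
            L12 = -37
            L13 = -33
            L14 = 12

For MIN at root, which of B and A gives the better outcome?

A

E (MIN): min(-17, 18) = -17
F (MIN): min(75, 9, 28) = 9
G (MIN): min(91, -37, -33, 12) = -37
B (MAX): max(-17, 9, -37) = 9
C (MIN): min(15, 82, -81) = -81
D (MIN): min(39, -68) = -68
A (MAX): max(-81, -68) = -68
MIN prefers the lower value; B=9, A=-68. A is better since -68 < 9.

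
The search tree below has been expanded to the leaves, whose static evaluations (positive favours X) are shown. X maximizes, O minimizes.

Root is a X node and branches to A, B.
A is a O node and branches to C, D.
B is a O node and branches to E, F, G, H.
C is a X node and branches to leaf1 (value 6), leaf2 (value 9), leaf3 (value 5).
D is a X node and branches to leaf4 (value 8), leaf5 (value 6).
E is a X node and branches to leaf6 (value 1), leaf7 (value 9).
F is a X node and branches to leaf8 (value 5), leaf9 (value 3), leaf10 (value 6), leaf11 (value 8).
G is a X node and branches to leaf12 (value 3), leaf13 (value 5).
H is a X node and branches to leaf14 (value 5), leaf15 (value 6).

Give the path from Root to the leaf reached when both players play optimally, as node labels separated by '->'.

Root -> A -> D -> leaf4

C (X): max(6, 9, 5) = 9
D (X): max(8, 6) = 8
A (O): min(9, 8) = 8
E (X): max(1, 9) = 9
F (X): max(5, 3, 6, 8) = 8
G (X): max(3, 5) = 5
H (X): max(5, 6) = 6
B (O): min(9, 8, 5, 6) = 5
Root (X): max(8, 5) = 8
At Root, X picks A (highest: 8).
At A, O picks D (lowest: 8).
At D, X picks leaf4 (highest: 8).
Terminal value 8.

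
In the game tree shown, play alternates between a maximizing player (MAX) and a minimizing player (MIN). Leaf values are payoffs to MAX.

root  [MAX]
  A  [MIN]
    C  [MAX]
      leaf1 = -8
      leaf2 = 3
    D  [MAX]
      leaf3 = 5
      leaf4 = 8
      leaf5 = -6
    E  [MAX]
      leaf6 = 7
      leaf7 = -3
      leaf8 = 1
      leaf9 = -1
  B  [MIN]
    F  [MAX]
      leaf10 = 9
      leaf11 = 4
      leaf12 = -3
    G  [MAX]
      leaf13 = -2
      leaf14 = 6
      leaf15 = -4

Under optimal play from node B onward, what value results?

6

F (MAX): max(9, 4, -3) = 9
G (MAX): max(-2, 6, -4) = 6
B (MIN): min(9, 6) = 6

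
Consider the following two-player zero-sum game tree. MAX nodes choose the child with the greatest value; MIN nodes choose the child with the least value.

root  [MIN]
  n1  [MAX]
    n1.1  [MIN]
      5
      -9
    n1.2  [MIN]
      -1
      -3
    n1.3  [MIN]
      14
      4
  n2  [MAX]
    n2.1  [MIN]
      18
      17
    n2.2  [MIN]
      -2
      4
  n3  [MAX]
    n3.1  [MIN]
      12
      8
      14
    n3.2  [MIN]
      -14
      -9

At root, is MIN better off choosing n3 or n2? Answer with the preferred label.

n3

n3.1 (MIN): min(12, 8, 14) = 8
n3.2 (MIN): min(-14, -9) = -14
n3 (MAX): max(8, -14) = 8
n2.1 (MIN): min(18, 17) = 17
n2.2 (MIN): min(-2, 4) = -2
n2 (MAX): max(17, -2) = 17
MIN prefers the lower value; n3=8, n2=17. n3 is better since 8 < 17.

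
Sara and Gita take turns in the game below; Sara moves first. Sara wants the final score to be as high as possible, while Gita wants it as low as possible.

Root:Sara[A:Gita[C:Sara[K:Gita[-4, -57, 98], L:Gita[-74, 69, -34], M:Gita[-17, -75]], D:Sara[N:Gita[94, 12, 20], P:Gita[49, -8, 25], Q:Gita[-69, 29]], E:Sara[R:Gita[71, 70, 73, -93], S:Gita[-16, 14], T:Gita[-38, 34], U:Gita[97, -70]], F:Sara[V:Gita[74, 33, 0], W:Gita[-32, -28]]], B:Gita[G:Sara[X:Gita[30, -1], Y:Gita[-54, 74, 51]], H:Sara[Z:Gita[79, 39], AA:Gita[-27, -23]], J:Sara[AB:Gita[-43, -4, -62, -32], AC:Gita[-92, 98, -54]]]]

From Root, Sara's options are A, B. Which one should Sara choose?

K (Gita): min(-4, -57, 98) = -57
L (Gita): min(-74, 69, -34) = -74
M (Gita): min(-17, -75) = -75
C (Sara): max(-57, -74, -75) = -57
N (Gita): min(94, 12, 20) = 12
P (Gita): min(49, -8, 25) = -8
Q (Gita): min(-69, 29) = -69
D (Sara): max(12, -8, -69) = 12
R (Gita): min(71, 70, 73, -93) = -93
S (Gita): min(-16, 14) = -16
T (Gita): min(-38, 34) = -38
U (Gita): min(97, -70) = -70
E (Sara): max(-93, -16, -38, -70) = -16
V (Gita): min(74, 33, 0) = 0
W (Gita): min(-32, -28) = -32
F (Sara): max(0, -32) = 0
A (Gita): min(-57, 12, -16, 0) = -57
X (Gita): min(30, -1) = -1
Y (Gita): min(-54, 74, 51) = -54
G (Sara): max(-1, -54) = -1
Z (Gita): min(79, 39) = 39
AA (Gita): min(-27, -23) = -27
H (Sara): max(39, -27) = 39
AB (Gita): min(-43, -4, -62, -32) = -62
AC (Gita): min(-92, 98, -54) = -92
J (Sara): max(-62, -92) = -62
B (Gita): min(-1, 39, -62) = -62
Root (Sara): max(-57, -62) = -57
Sara at Root wants the highest of {A=-57, B=-62}, so chooses A.

A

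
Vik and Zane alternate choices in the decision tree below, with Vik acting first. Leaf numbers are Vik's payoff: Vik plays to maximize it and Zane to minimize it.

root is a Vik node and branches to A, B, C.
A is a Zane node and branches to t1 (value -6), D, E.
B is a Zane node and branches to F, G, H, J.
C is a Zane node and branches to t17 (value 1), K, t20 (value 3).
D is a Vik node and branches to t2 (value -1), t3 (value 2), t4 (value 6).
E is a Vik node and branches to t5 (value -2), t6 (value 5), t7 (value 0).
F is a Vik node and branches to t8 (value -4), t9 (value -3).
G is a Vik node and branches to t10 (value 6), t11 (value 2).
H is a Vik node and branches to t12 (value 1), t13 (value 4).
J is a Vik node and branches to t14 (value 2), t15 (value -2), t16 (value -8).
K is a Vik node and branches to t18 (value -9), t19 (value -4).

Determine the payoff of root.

-3

D (Vik): max(-1, 2, 6) = 6
E (Vik): max(-2, 5, 0) = 5
A (Zane): min(-6, 6, 5) = -6
F (Vik): max(-4, -3) = -3
G (Vik): max(6, 2) = 6
H (Vik): max(1, 4) = 4
J (Vik): max(2, -2, -8) = 2
B (Zane): min(-3, 6, 4, 2) = -3
K (Vik): max(-9, -4) = -4
C (Zane): min(1, -4, 3) = -4
root (Vik): max(-6, -3, -4) = -3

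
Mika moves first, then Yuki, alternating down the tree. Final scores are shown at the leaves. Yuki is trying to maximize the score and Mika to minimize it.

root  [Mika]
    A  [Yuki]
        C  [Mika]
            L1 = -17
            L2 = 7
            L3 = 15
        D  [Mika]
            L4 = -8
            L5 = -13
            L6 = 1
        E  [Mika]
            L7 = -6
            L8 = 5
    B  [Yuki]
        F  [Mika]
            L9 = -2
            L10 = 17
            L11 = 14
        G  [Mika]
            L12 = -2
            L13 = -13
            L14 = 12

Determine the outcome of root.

-6

C (Mika): min(-17, 7, 15) = -17
D (Mika): min(-8, -13, 1) = -13
E (Mika): min(-6, 5) = -6
A (Yuki): max(-17, -13, -6) = -6
F (Mika): min(-2, 17, 14) = -2
G (Mika): min(-2, -13, 12) = -13
B (Yuki): max(-2, -13) = -2
root (Mika): min(-6, -2) = -6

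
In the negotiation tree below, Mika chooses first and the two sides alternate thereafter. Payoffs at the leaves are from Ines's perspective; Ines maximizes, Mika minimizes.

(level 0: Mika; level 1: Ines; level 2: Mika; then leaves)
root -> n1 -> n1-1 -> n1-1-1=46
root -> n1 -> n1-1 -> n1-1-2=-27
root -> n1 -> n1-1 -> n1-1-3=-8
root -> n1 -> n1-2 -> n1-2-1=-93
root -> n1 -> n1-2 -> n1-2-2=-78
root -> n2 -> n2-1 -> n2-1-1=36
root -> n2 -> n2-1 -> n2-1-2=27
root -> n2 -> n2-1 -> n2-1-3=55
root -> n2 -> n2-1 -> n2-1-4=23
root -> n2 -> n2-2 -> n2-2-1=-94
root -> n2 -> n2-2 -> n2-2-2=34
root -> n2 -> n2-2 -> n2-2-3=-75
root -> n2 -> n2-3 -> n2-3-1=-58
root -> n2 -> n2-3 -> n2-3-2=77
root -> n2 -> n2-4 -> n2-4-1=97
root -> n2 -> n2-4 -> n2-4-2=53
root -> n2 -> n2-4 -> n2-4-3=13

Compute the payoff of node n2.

n2-1 (Mika): min(36, 27, 55, 23) = 23
n2-2 (Mika): min(-94, 34, -75) = -94
n2-3 (Mika): min(-58, 77) = -58
n2-4 (Mika): min(97, 53, 13) = 13
n2 (Ines): max(23, -94, -58, 13) = 23

23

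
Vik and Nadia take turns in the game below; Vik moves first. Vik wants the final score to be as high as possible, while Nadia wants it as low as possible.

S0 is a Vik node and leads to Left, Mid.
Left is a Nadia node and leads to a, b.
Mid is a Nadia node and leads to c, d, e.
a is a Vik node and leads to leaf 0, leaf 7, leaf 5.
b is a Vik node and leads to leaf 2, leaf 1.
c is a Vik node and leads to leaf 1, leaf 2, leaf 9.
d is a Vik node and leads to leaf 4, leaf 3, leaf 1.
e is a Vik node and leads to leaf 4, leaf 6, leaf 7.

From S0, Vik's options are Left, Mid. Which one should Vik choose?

a (Vik): max(0, 7, 5) = 7
b (Vik): max(2, 1) = 2
Left (Nadia): min(7, 2) = 2
c (Vik): max(1, 2, 9) = 9
d (Vik): max(4, 3, 1) = 4
e (Vik): max(4, 6, 7) = 7
Mid (Nadia): min(9, 4, 7) = 4
S0 (Vik): max(2, 4) = 4
Vik at S0 wants the highest of {Left=2, Mid=4}, so chooses Mid.

Mid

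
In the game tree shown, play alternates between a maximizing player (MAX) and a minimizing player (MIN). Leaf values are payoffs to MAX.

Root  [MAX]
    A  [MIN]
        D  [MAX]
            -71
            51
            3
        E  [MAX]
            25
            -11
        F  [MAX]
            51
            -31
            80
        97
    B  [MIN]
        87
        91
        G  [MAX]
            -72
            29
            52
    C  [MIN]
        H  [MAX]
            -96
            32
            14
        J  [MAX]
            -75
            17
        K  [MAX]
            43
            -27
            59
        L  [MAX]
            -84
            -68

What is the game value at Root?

52

D (MAX): max(-71, 51, 3) = 51
E (MAX): max(25, -11) = 25
F (MAX): max(51, -31, 80) = 80
A (MIN): min(51, 25, 80, 97) = 25
G (MAX): max(-72, 29, 52) = 52
B (MIN): min(87, 91, 52) = 52
H (MAX): max(-96, 32, 14) = 32
J (MAX): max(-75, 17) = 17
K (MAX): max(43, -27, 59) = 59
L (MAX): max(-84, -68) = -68
C (MIN): min(32, 17, 59, -68) = -68
Root (MAX): max(25, 52, -68) = 52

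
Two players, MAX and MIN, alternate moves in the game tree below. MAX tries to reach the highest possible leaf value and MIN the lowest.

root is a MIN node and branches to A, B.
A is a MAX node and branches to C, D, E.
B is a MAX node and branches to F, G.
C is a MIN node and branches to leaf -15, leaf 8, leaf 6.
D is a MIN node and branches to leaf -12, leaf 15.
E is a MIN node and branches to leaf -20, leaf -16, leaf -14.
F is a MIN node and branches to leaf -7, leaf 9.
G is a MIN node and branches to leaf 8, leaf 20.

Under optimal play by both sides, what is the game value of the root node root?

C (MIN): min(-15, 8, 6) = -15
D (MIN): min(-12, 15) = -12
E (MIN): min(-20, -16, -14) = -20
A (MAX): max(-15, -12, -20) = -12
F (MIN): min(-7, 9) = -7
G (MIN): min(8, 20) = 8
B (MAX): max(-7, 8) = 8
root (MIN): min(-12, 8) = -12

-12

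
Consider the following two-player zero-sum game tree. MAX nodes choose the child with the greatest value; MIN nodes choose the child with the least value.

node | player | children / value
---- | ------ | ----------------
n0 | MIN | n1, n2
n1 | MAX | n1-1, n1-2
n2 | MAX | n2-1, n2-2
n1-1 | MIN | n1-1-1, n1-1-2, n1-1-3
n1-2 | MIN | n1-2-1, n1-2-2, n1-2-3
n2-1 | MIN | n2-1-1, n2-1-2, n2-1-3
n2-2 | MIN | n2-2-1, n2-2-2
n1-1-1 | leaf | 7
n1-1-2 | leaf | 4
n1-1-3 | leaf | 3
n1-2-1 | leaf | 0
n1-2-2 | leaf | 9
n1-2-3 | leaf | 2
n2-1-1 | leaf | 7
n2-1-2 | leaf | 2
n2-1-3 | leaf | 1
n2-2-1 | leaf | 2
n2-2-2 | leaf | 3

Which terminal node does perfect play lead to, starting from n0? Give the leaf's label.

n2-2-1

n1-1 (MIN): min(7, 4, 3) = 3
n1-2 (MIN): min(0, 9, 2) = 0
n1 (MAX): max(3, 0) = 3
n2-1 (MIN): min(7, 2, 1) = 1
n2-2 (MIN): min(2, 3) = 2
n2 (MAX): max(1, 2) = 2
n0 (MIN): min(3, 2) = 2
At n0, MIN picks n2 (lowest: 2).
At n2, MAX picks n2-2 (highest: 2).
At n2-2, MIN picks n2-2-1 (lowest: 2).
Terminal value 2.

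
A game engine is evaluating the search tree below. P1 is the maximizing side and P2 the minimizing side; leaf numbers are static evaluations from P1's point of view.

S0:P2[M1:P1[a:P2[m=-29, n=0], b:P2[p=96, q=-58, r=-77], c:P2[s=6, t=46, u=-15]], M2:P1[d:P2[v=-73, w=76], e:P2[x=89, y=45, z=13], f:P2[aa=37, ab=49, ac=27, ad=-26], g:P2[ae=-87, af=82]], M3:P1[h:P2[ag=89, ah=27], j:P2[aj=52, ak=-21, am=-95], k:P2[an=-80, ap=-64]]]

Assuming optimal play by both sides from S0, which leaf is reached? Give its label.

a (P2): min(-29, 0) = -29
b (P2): min(96, -58, -77) = -77
c (P2): min(6, 46, -15) = -15
M1 (P1): max(-29, -77, -15) = -15
d (P2): min(-73, 76) = -73
e (P2): min(89, 45, 13) = 13
f (P2): min(37, 49, 27, -26) = -26
g (P2): min(-87, 82) = -87
M2 (P1): max(-73, 13, -26, -87) = 13
h (P2): min(89, 27) = 27
j (P2): min(52, -21, -95) = -95
k (P2): min(-80, -64) = -80
M3 (P1): max(27, -95, -80) = 27
S0 (P2): min(-15, 13, 27) = -15
At S0, P2 picks M1 (lowest: -15).
At M1, P1 picks c (highest: -15).
At c, P2 picks u (lowest: -15).
Terminal value -15.

u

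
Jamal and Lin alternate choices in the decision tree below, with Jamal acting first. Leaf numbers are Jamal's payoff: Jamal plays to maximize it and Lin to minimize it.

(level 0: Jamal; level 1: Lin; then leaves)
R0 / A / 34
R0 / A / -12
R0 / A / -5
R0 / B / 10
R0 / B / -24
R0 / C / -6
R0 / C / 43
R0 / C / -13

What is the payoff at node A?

-12

A (Lin): min(34, -12, -5) = -12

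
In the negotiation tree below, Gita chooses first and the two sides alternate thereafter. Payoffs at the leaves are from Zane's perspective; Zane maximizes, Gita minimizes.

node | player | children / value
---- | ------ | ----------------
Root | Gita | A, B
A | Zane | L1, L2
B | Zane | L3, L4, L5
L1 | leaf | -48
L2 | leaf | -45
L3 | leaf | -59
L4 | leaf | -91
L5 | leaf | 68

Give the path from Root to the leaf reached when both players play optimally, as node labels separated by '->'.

Root -> A -> L2

A (Zane): max(-48, -45) = -45
B (Zane): max(-59, -91, 68) = 68
Root (Gita): min(-45, 68) = -45
At Root, Gita picks A (lowest: -45).
At A, Zane picks L2 (highest: -45).
Terminal value -45.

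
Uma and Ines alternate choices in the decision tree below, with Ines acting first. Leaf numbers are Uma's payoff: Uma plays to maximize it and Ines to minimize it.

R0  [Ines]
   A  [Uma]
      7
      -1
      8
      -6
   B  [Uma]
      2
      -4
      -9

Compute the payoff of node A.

A (Uma): max(7, -1, 8, -6) = 8

8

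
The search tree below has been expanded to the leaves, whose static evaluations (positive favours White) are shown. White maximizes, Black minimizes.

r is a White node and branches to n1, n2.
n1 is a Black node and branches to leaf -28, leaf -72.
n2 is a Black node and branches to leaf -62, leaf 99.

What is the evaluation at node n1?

n1 (Black): min(-28, -72) = -72

-72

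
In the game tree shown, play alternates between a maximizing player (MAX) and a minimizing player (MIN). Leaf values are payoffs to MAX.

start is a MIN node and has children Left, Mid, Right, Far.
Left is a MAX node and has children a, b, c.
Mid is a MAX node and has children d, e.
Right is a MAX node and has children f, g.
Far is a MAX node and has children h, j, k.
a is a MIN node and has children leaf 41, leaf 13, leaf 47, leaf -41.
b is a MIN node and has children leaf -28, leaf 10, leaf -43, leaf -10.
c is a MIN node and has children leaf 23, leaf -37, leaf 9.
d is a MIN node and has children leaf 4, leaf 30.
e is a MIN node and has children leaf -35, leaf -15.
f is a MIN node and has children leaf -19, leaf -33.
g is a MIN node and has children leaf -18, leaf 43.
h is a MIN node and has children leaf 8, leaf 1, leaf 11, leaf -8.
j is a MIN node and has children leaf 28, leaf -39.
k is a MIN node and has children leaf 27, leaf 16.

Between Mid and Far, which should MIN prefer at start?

Mid

d (MIN): min(4, 30) = 4
e (MIN): min(-35, -15) = -35
Mid (MAX): max(4, -35) = 4
h (MIN): min(8, 1, 11, -8) = -8
j (MIN): min(28, -39) = -39
k (MIN): min(27, 16) = 16
Far (MAX): max(-8, -39, 16) = 16
MIN prefers the lower value; Mid=4, Far=16. Mid is better since 4 < 16.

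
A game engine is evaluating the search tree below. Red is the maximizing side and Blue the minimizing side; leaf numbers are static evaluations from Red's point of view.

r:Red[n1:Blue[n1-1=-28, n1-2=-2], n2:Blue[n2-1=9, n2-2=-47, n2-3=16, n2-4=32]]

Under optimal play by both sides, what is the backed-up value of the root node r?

n1 (Blue): min(-28, -2) = -28
n2 (Blue): min(9, -47, 16, 32) = -47
r (Red): max(-28, -47) = -28

-28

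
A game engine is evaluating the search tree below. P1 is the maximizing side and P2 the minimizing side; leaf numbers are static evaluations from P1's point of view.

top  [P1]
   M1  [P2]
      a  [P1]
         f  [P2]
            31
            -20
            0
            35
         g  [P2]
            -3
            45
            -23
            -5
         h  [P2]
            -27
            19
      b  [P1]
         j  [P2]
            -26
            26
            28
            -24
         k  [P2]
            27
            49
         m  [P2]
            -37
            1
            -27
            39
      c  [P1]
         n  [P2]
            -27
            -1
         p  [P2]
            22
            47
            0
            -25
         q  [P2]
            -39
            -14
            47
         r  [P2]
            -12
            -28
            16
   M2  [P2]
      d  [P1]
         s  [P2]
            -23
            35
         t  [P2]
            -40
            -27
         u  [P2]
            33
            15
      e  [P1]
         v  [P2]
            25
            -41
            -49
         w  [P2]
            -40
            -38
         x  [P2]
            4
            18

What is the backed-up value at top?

f (P2): min(31, -20, 0, 35) = -20
g (P2): min(-3, 45, -23, -5) = -23
h (P2): min(-27, 19) = -27
a (P1): max(-20, -23, -27) = -20
j (P2): min(-26, 26, 28, -24) = -26
k (P2): min(27, 49) = 27
m (P2): min(-37, 1, -27, 39) = -37
b (P1): max(-26, 27, -37) = 27
n (P2): min(-27, -1) = -27
p (P2): min(22, 47, 0, -25) = -25
q (P2): min(-39, -14, 47) = -39
r (P2): min(-12, -28, 16) = -28
c (P1): max(-27, -25, -39, -28) = -25
M1 (P2): min(-20, 27, -25) = -25
s (P2): min(-23, 35) = -23
t (P2): min(-40, -27) = -40
u (P2): min(33, 15) = 15
d (P1): max(-23, -40, 15) = 15
v (P2): min(25, -41, -49) = -49
w (P2): min(-40, -38) = -40
x (P2): min(4, 18) = 4
e (P1): max(-49, -40, 4) = 4
M2 (P2): min(15, 4) = 4
top (P1): max(-25, 4) = 4

4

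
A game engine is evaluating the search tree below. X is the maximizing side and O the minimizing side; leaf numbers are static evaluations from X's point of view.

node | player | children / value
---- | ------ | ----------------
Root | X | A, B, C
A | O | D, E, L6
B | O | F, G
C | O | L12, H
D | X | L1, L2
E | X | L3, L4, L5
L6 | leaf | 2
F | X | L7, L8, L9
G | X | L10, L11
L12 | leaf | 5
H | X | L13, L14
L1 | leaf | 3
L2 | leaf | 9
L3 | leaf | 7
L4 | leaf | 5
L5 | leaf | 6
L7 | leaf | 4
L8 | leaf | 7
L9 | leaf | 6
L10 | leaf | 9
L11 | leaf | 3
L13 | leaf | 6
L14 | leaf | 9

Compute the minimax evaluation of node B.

F (X): max(4, 7, 6) = 7
G (X): max(9, 3) = 9
B (O): min(7, 9) = 7

7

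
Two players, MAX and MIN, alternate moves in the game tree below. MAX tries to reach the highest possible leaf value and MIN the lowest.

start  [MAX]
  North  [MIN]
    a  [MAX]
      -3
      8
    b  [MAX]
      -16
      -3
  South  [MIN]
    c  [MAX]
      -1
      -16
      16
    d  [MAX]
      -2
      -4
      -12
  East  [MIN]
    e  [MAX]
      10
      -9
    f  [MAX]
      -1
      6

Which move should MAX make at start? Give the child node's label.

East

a (MAX): max(-3, 8) = 8
b (MAX): max(-16, -3) = -3
North (MIN): min(8, -3) = -3
c (MAX): max(-1, -16, 16) = 16
d (MAX): max(-2, -4, -12) = -2
South (MIN): min(16, -2) = -2
e (MAX): max(10, -9) = 10
f (MAX): max(-1, 6) = 6
East (MIN): min(10, 6) = 6
start (MAX): max(-3, -2, 6) = 6
MAX at start wants the highest of {North=-3, South=-2, East=6}, so chooses East.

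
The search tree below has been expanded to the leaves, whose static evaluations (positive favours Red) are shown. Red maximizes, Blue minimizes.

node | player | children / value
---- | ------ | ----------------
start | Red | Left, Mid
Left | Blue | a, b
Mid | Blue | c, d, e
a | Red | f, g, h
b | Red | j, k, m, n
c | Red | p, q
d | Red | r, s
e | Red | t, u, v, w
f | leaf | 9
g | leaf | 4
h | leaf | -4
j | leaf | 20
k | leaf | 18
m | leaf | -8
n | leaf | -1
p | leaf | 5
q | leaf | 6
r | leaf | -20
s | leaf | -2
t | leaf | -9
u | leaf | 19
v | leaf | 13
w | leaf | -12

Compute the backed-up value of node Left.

a (Red): max(9, 4, -4) = 9
b (Red): max(20, 18, -8, -1) = 20
Left (Blue): min(9, 20) = 9

9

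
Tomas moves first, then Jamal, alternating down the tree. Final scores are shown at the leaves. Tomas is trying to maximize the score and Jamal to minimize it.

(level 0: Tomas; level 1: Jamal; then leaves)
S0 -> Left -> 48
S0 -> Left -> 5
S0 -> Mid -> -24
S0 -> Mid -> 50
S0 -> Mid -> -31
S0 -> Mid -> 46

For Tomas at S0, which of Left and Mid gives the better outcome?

Left (Jamal): min(48, 5) = 5
Mid (Jamal): min(-24, 50, -31, 46) = -31
Tomas prefers the higher value; Left=5, Mid=-31. Left is better since 5 > -31.

Left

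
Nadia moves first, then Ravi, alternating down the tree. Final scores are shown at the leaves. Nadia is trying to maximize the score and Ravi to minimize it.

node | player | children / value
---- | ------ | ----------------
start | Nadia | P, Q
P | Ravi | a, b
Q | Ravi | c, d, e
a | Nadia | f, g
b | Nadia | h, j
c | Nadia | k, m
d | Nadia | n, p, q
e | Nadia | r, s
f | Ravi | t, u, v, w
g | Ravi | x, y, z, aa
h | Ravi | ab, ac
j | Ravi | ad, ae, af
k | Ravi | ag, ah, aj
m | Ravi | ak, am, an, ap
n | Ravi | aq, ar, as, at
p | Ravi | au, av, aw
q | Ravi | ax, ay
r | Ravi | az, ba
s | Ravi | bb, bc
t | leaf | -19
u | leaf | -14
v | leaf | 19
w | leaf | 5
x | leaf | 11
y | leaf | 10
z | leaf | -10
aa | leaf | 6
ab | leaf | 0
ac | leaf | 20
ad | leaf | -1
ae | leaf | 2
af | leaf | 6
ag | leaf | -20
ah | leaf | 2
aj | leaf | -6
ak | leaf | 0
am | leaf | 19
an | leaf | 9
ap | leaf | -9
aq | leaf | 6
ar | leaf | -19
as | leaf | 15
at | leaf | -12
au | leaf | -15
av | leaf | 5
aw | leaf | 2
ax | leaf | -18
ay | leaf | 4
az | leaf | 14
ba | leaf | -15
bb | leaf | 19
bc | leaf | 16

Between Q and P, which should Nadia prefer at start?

P

k (Ravi): min(-20, 2, -6) = -20
m (Ravi): min(0, 19, 9, -9) = -9
c (Nadia): max(-20, -9) = -9
n (Ravi): min(6, -19, 15, -12) = -19
p (Ravi): min(-15, 5, 2) = -15
q (Ravi): min(-18, 4) = -18
d (Nadia): max(-19, -15, -18) = -15
r (Ravi): min(14, -15) = -15
s (Ravi): min(19, 16) = 16
e (Nadia): max(-15, 16) = 16
Q (Ravi): min(-9, -15, 16) = -15
f (Ravi): min(-19, -14, 19, 5) = -19
g (Ravi): min(11, 10, -10, 6) = -10
a (Nadia): max(-19, -10) = -10
h (Ravi): min(0, 20) = 0
j (Ravi): min(-1, 2, 6) = -1
b (Nadia): max(0, -1) = 0
P (Ravi): min(-10, 0) = -10
Nadia prefers the higher value; Q=-15, P=-10. P is better since -10 > -15.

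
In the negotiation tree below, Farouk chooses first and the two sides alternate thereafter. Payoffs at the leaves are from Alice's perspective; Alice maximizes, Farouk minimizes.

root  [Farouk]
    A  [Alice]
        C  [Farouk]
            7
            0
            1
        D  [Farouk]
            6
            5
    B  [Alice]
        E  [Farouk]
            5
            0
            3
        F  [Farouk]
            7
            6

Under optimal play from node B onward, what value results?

6

E (Farouk): min(5, 0, 3) = 0
F (Farouk): min(7, 6) = 6
B (Alice): max(0, 6) = 6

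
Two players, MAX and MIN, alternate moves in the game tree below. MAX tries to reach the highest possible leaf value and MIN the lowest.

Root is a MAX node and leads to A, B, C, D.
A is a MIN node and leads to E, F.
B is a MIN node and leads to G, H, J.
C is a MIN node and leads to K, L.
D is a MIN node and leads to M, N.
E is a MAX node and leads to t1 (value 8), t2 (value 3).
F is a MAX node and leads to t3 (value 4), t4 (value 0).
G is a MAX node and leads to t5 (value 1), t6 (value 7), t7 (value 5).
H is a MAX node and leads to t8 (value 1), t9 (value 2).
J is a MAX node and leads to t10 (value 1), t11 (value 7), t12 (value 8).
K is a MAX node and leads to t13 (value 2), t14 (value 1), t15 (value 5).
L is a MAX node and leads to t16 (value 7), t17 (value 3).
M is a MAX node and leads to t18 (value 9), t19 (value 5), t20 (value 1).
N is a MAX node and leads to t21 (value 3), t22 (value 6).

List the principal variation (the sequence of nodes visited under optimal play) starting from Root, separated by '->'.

Root -> D -> N -> t22

E (MAX): max(8, 3) = 8
F (MAX): max(4, 0) = 4
A (MIN): min(8, 4) = 4
G (MAX): max(1, 7, 5) = 7
H (MAX): max(1, 2) = 2
J (MAX): max(1, 7, 8) = 8
B (MIN): min(7, 2, 8) = 2
K (MAX): max(2, 1, 5) = 5
L (MAX): max(7, 3) = 7
C (MIN): min(5, 7) = 5
M (MAX): max(9, 5, 1) = 9
N (MAX): max(3, 6) = 6
D (MIN): min(9, 6) = 6
Root (MAX): max(4, 2, 5, 6) = 6
At Root, MAX picks D (highest: 6).
At D, MIN picks N (lowest: 6).
At N, MAX picks t22 (highest: 6).
Terminal value 6.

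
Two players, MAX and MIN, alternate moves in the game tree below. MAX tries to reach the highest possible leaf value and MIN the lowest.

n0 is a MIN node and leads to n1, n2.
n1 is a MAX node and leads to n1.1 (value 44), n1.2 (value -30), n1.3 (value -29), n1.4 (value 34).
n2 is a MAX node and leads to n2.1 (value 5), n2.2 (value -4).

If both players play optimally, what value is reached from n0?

n1 (MAX): max(44, -30, -29, 34) = 44
n2 (MAX): max(5, -4) = 5
n0 (MIN): min(44, 5) = 5

5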